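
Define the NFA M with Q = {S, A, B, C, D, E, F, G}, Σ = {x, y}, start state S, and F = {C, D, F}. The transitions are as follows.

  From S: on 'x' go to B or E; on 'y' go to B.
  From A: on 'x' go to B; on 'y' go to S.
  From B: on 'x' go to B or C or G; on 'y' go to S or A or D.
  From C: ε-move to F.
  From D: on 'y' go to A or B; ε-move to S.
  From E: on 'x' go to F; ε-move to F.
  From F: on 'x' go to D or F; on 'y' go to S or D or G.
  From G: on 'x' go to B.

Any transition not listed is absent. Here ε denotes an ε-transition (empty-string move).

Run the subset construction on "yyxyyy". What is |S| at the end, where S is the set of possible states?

Start in {S}.
Read 'y': {S} → {B}.
Read 'y': {B} → {S, A, D}.
Read 'x': {S, A, D} → {B, E, F}.
Read 'y': {B, E, F} → {S, A, D, G}.
Read 'y': {S, A, D, G} → {S, A, B}.
Read 'y': {S, A, B} → {S, A, B, D}.
That set has 4 states.

4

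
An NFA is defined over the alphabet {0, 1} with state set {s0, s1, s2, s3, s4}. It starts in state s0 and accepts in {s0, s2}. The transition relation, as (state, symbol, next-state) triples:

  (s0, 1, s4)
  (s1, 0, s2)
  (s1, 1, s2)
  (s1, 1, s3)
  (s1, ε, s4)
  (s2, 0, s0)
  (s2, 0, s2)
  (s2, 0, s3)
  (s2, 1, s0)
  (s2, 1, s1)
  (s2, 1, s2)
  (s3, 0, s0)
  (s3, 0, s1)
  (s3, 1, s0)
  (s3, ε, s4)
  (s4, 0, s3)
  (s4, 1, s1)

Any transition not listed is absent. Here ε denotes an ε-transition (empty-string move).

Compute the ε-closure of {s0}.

Begin with {s0}.
No ε-moves leave this set, so the closure equals the set itself.

{s0}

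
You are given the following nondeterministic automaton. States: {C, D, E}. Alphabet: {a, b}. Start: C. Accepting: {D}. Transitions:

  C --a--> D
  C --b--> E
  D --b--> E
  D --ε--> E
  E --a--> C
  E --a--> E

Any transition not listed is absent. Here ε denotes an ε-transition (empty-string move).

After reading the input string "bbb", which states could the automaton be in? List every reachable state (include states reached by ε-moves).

Start in {C}.
Read 'b': C→{E}; now {E}.
Read 'b': E→∅; now ∅.
The set is empty and remains empty for the remaining 1 symbol.

∅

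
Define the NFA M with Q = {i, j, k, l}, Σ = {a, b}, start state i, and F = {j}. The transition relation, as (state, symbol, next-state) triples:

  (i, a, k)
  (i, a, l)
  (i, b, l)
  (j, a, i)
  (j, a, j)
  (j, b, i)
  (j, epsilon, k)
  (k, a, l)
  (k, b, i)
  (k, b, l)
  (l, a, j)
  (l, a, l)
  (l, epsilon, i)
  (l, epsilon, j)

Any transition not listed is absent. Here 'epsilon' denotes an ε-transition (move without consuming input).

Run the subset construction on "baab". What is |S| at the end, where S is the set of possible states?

4

Start in {i}.
Read 'b': i→{l}; union {l}; ε-closure = {i, j, k, l}.
Read 'a': i→{k, l}, j→{i, j}, k→{l}, l→{j, l}; now {i, j, k, l}.
Read 'a': i→{k, l}, j→{i, j}, k→{l}, l→{j, l}; now {i, j, k, l}.
Read 'b': i→{l}, j→{i}, k→{i, l}, l→∅; union {i, l}; ε-closure = {i, j, k, l}.
That set has 4 states.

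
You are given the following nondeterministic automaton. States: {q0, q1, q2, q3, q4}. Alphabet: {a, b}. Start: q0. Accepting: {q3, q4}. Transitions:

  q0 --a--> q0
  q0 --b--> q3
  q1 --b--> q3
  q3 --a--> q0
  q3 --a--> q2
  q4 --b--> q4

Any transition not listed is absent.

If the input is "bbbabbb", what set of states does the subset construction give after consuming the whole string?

Start in {q0}.
Read 'b': q0→{q3}; now {q3}.
Read 'b': q3→∅; now ∅.
The set is empty and remains empty for the remaining 5 symbols.

∅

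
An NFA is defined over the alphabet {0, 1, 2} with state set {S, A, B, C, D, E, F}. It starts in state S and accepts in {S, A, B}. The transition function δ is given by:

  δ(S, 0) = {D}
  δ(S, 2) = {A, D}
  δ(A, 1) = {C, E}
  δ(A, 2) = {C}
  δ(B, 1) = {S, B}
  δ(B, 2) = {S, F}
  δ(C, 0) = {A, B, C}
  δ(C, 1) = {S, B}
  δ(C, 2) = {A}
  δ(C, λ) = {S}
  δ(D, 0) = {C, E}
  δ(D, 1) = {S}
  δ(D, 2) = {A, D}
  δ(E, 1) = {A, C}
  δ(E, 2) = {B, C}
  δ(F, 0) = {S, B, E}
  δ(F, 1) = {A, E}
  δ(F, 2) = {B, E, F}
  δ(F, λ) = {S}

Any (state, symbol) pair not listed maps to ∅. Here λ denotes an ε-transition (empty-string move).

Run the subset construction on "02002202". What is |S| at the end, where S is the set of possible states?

6

Start in {S}.
Read '0': S→{D}; now {D}.
Read '2': D→{A, D}; now {A, D}.
Read '0': A→∅, D→{C, E}; union {C, E}; ε-closure = {S, C, E}.
Read '0': S→{D}, C→{A, B, C}, E→∅; union {A, B, C, D}; ε-closure = {S, A, B, C, D}.
Read '2': S→{A, D}, A→{C}, B→{S, F}, C→{A}, D→{A, D}; now {S, A, C, D, F}.
Read '2': S→{A, D}, A→{C}, C→{A}, D→{A, D}, F→{B, E, F}; union {A, B, C, D, E, F}; ε-closure = {S, A, B, C, D, E, F}.
Read '0': S→{D}, A→∅, B→∅, C→{A, B, C}, D→{C, E}, E→∅, F→{S, B, E}; now {S, A, B, C, D, E}.
Read '2': S→{A, D}, A→{C}, B→{S, F}, C→{A}, D→{A, D}, E→{B, C}; now {S, A, B, C, D, F}.
That set has 6 states.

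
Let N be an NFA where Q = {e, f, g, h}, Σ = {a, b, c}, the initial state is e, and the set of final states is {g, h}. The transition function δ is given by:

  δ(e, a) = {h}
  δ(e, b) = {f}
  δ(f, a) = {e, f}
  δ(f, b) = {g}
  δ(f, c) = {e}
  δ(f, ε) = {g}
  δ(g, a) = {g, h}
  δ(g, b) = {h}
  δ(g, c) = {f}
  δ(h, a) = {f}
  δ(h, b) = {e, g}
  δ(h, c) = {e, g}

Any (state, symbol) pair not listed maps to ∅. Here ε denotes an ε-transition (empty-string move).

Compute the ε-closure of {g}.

Begin with {g}.
No ε-moves leave this set, so the closure equals the set itself.

{g}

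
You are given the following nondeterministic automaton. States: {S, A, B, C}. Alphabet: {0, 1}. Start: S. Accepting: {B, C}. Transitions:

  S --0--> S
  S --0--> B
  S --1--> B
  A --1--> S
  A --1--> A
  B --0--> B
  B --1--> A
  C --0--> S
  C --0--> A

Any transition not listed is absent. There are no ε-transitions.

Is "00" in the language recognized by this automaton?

Start in {S}.
Read '0': {S} → {S, B}.
Read '0': {S, B} → {S, B}.
The final set {S, B} contains the accepting state B.

Yes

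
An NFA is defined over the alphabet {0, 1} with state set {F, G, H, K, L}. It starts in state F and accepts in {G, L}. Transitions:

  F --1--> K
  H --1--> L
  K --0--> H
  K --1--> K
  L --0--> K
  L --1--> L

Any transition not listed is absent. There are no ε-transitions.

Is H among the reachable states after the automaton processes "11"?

No

Start in {F}.
Read '1': F→{K}; now {K}.
Read '1': K→{K}; now {K}.
State H is not in {K}.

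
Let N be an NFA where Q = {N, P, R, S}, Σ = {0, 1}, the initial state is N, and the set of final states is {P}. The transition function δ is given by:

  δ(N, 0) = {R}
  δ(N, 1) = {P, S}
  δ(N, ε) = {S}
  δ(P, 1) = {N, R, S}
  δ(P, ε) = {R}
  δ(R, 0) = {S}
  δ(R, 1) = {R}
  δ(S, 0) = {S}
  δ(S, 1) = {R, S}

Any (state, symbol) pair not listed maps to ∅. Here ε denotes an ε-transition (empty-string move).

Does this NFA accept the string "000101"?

Start: ε-closure({N}) = {N, S}.
Read '0': N→{R}, S→{S}; now {R, S}.
Read '0': R→{S}, S→{S}; now {S}.
Read '0': S→{S}; now {S}.
Read '1': S→{R, S}; now {R, S}.
Read '0': R→{S}, S→{S}; now {S}.
Read '1': S→{R, S}; now {R, S}.
The final set {R, S} contains no accepting state.

No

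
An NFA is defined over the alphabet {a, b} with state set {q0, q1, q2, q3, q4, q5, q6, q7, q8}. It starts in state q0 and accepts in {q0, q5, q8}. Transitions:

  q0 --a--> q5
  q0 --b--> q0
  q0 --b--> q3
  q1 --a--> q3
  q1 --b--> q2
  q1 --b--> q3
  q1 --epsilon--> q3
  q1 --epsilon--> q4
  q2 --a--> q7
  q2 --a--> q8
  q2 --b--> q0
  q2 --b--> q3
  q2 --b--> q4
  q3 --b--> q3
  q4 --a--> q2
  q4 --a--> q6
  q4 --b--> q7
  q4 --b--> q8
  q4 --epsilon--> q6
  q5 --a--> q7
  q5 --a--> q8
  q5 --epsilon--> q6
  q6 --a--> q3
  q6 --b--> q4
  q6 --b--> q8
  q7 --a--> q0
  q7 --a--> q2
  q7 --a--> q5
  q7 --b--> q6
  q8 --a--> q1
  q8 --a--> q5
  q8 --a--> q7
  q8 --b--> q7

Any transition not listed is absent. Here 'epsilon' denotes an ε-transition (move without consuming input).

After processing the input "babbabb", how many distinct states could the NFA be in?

Start in {q0}.
Read 'b': q0→{q0, q3}; now {q0, q3}.
Read 'a': q0→{q5}, q3→∅; union {q5}; ε-closure = {q5, q6}.
Read 'b': q5→∅, q6→{q4, q8}; union {q4, q8}; ε-closure = {q4, q6, q8}.
Read 'b': q4→{q7, q8}, q6→{q4, q8}, q8→{q7}; union {q4, q7, q8}; ε-closure = {q4, q6, q7, q8}.
Read 'a': q4→{q2, q6}, q6→{q3}, q7→{q0, q2, q5}, q8→{q1, q5, q7}; union {q0, q1, q2, q3, q5, q6, q7}; ε-closure = {q0, q1, q2, q3, q4, q5, q6, q7}.
Read 'b': q0→{q0, q3}, q1→{q2, q3}, q2→{q0, q3, q4}, q3→{q3}, q4→{q7, q8}, q5→∅, q6→{q4, q8}, q7→{q6}; now {q0, q2, q3, q4, q6, q7, q8}.
Read 'b': q0→{q0, q3}, q2→{q0, q3, q4}, q3→{q3}, q4→{q7, q8}, q6→{q4, q8}, q7→{q6}, q8→{q7}; now {q0, q3, q4, q6, q7, q8}.
That set has 6 states.

6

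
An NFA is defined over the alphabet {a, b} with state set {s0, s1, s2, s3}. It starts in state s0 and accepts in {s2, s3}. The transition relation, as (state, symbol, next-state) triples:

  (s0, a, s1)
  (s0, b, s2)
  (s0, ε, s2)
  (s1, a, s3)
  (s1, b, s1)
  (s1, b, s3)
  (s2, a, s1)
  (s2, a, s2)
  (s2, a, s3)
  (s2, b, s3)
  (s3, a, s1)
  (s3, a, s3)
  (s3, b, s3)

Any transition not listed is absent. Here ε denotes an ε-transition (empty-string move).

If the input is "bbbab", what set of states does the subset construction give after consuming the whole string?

{s1, s3}

Start: ε-closure({s0}) = {s0, s2}.
Read 'b': {s0, s2} → {s2, s3}.
Read 'b': {s2, s3} → {s3}.
Read 'b': {s3} → {s3}.
Read 'a': {s3} → {s1, s3}.
Read 'b': {s1, s3} → {s1, s3}.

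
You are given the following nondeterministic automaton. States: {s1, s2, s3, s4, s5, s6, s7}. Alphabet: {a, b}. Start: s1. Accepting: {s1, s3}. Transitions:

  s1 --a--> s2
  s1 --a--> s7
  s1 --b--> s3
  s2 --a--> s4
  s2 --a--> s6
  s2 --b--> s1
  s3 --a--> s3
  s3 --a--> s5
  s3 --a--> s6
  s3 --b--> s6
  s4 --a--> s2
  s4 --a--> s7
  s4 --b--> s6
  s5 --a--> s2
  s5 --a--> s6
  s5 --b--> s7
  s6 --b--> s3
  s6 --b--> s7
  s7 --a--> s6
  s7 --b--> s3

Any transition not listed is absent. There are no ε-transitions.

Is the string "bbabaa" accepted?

Start in {s1}.
Read 'b': s1→{s3}; now {s3}.
Read 'b': s3→{s6}; now {s6}.
Read 'a': s6→∅; now ∅.
The set is empty and remains empty for the remaining 3 symbols.
The final set ∅ contains no accepting state.

No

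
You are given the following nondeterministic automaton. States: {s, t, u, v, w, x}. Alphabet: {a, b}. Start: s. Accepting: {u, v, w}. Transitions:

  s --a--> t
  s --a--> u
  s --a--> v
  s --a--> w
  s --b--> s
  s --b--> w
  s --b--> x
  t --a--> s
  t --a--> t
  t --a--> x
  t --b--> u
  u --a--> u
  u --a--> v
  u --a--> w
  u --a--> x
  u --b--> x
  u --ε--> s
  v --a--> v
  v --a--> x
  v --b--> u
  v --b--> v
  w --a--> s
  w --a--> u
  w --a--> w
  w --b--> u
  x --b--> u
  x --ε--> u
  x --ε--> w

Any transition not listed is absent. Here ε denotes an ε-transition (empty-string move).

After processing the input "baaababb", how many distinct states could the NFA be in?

5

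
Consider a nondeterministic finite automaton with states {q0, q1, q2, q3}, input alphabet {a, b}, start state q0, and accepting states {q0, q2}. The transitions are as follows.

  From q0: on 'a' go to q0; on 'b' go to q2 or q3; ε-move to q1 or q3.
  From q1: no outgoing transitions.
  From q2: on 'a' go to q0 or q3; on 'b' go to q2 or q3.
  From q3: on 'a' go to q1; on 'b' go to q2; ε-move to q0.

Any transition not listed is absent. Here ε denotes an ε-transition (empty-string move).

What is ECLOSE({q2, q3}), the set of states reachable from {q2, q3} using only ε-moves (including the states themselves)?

Begin with {q2, q3}.
ε-move q3 → q0; add q0.
ε-move q0 → q1; add q1.

{q0, q1, q2, q3}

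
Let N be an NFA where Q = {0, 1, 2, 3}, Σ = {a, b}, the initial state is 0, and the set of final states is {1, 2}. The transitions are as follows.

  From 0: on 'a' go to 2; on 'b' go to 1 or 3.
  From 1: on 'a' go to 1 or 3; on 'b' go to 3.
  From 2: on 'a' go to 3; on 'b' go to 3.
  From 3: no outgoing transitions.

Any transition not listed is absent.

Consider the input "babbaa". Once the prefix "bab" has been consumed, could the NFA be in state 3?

Start in {0}.
Read 'b': {0} → {1, 3}.
Read 'a': {1, 3} → {1, 3}.
Read 'b': {1, 3} → {3}.
State 3 is in {3}.

Yes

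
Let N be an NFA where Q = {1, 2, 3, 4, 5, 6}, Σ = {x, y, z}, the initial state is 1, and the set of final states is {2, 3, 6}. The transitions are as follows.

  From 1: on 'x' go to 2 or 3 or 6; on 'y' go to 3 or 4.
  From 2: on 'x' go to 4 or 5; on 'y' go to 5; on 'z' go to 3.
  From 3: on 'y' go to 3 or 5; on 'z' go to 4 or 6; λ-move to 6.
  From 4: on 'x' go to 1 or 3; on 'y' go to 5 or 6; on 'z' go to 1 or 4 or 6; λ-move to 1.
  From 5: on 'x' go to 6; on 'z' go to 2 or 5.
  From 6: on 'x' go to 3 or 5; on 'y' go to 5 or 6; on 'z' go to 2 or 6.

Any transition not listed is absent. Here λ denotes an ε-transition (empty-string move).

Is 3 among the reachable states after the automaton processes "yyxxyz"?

Start in {1}.
Read 'y': 1→{3, 4}; union {3, 4}; ε-closure = {1, 3, 4, 6}.
Read 'y': 1→{3, 4}, 3→{3, 5}, 4→{5, 6}, 6→{5, 6}; union {3, 4, 5, 6}; ε-closure = {1, 3, 4, 5, 6}.
Read 'x': 1→{2, 3, 6}, 3→∅, 4→{1, 3}, 5→{6}, 6→{3, 5}; now {1, 2, 3, 5, 6}.
Read 'x': 1→{2, 3, 6}, 2→{4, 5}, 3→∅, 5→{6}, 6→{3, 5}; union {2, 3, 4, 5, 6}; ε-closure = {1, 2, 3, 4, 5, 6}.
Read 'y': 1→{3, 4}, 2→{5}, 3→{3, 5}, 4→{5, 6}, 5→∅, 6→{5, 6}; union {3, 4, 5, 6}; ε-closure = {1, 3, 4, 5, 6}.
Read 'z': 1→∅, 3→{4, 6}, 4→{1, 4, 6}, 5→{2, 5}, 6→{2, 6}; now {1, 2, 4, 5, 6}.
State 3 is not in {1, 2, 4, 5, 6}.

No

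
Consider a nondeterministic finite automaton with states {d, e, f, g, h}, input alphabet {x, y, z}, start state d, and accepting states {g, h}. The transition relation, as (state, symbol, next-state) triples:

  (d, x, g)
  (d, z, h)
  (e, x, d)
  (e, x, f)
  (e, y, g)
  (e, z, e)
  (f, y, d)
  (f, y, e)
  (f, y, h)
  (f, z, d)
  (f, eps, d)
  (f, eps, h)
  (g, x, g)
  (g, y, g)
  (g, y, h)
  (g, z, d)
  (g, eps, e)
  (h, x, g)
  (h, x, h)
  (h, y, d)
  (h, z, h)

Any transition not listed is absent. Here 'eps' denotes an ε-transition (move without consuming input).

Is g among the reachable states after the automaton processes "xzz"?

No

Start in {d}.
Read 'x': d→{g}; union {g}; ε-closure = {e, g}.
Read 'z': e→{e}, g→{d}; now {d, e}.
Read 'z': d→{h}, e→{e}; now {e, h}.
State g is not in {e, h}.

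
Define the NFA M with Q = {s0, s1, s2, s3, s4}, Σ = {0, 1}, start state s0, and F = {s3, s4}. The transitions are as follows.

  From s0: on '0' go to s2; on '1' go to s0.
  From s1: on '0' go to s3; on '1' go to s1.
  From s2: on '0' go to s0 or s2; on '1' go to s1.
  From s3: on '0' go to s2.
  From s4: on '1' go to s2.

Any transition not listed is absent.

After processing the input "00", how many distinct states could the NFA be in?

Start in {s0}.
Read '0': s0→{s2}; now {s2}.
Read '0': s2→{s0, s2}; now {s0, s2}.
That set has 2 states.

2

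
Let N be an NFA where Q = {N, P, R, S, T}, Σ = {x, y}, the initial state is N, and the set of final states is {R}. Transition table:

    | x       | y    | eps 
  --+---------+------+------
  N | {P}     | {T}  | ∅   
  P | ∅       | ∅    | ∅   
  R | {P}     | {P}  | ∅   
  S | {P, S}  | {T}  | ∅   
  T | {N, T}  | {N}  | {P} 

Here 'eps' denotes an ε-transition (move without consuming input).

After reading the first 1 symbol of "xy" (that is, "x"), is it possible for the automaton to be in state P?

Yes

Start in {N}.
Read 'x': N→{P}; now {P}.
State P is in {P}.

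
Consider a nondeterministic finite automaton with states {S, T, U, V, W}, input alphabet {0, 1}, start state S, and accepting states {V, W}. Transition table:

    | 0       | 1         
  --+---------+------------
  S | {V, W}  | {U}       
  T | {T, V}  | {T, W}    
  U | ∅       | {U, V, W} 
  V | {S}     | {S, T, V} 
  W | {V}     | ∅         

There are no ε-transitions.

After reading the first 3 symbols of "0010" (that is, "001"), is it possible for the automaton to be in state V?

Start in {S}.
Read '0': {S} → {V, W}.
Read '0': {V, W} → {S, V}.
Read '1': {S, V} → {S, T, U, V}.
State V is in {S, T, U, V}.

Yes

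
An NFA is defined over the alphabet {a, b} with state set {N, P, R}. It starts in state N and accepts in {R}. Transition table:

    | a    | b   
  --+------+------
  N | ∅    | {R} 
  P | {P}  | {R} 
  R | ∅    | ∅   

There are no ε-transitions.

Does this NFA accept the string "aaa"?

Start in {N}.
Read 'a': N→∅; now ∅.
The set is empty and remains empty for the remaining 2 symbols.
The final set ∅ contains no accepting state.

No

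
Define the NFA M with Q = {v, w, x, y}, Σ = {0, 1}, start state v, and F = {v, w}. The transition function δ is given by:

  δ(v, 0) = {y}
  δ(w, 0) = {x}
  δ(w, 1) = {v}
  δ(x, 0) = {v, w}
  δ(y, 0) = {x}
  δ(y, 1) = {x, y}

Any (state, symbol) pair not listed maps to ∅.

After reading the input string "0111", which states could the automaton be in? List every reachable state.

Start in {v}.
Read '0': v→{y}; now {y}.
Read '1': y→{x, y}; now {x, y}.
Read '1': x→∅, y→{x, y}; now {x, y}.
Read '1': x→∅, y→{x, y}; now {x, y}.

{x, y}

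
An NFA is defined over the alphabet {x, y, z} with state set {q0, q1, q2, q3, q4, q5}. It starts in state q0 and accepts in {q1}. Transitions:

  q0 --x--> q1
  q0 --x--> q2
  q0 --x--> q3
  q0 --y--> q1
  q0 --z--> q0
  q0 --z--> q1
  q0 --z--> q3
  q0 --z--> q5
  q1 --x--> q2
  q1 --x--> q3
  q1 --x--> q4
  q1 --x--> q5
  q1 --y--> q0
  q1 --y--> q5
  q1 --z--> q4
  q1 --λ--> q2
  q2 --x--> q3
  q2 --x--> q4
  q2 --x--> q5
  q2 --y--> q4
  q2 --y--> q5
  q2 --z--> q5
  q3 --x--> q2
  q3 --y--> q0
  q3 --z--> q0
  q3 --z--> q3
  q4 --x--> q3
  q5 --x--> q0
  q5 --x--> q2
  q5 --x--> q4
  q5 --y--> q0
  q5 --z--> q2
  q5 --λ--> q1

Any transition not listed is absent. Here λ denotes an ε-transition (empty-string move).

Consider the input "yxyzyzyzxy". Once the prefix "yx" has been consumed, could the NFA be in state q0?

Start in {q0}.
Read 'y': q0→{q1}; union {q1}; ε-closure = {q1, q2}.
Read 'x': q1→{q2, q3, q4, q5}, q2→{q3, q4, q5}; union {q2, q3, q4, q5}; ε-closure = {q1, q2, q3, q4, q5}.
State q0 is not in {q1, q2, q3, q4, q5}.

No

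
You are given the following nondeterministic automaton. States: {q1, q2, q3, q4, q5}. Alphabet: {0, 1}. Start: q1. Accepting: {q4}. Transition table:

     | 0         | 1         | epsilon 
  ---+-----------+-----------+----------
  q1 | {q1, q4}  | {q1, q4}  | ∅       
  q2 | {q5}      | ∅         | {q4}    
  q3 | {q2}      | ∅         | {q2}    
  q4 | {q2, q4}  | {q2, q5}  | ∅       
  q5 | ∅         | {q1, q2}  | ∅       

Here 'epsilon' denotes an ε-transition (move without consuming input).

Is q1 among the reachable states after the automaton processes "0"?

Yes

Start in {q1}.
Read '0': {q1} → {q1, q4}.
State q1 is in {q1, q4}.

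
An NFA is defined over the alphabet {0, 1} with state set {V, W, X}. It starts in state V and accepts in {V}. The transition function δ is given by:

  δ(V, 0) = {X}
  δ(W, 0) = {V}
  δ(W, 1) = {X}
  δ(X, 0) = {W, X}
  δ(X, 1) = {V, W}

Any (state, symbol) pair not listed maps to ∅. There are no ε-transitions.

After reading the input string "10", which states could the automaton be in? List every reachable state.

Start in {V}.
Read '1': V→∅; now ∅.
The set is empty and remains empty for the remaining 1 symbol.

∅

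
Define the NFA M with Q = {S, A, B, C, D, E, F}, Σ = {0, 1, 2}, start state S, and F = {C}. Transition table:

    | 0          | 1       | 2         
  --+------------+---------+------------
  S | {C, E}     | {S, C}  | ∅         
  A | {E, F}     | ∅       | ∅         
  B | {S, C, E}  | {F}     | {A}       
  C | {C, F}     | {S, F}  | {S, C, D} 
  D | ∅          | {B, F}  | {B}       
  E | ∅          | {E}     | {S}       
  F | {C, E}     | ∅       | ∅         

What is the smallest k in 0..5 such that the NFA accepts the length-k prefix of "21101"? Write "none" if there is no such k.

Start in {S}.
Read '2': S→∅; now ∅.
The set is empty and remains empty for the remaining 4 symbols.
No reachable set along the way intersects F.

none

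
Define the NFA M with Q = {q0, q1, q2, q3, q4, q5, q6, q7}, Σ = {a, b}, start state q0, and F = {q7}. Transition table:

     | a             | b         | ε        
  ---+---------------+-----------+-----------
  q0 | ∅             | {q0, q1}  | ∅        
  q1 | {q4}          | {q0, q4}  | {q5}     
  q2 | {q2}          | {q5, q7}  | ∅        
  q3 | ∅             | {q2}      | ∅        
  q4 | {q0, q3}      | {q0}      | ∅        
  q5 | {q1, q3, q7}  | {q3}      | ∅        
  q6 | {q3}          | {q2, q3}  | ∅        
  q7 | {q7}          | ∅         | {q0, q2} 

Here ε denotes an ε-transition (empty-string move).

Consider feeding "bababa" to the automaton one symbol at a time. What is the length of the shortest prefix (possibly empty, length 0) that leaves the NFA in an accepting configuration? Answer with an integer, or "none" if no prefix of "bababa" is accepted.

2

Start in {q0}.
Read 'b': {q0} → {q0, q1, q5}.
Read 'a': {q0, q1, q5} → {q0, q1, q2, q3, q4, q5, q7}.
None of the earlier sets intersect F, but {q0, q1, q2, q3, q4, q5, q7} does.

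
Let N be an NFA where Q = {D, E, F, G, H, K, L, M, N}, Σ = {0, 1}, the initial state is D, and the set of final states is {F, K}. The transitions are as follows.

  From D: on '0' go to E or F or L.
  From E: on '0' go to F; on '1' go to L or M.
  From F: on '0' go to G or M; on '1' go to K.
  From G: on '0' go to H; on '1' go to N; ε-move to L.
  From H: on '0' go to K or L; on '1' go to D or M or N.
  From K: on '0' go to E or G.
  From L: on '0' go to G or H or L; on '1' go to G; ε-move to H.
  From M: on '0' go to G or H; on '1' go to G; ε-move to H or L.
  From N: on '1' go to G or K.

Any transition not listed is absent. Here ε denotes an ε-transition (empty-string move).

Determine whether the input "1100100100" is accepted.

No

Start in {D}.
Read '1': D→∅; now ∅.
The set is empty and remains empty for the remaining 9 symbols.
The final set ∅ contains no accepting state.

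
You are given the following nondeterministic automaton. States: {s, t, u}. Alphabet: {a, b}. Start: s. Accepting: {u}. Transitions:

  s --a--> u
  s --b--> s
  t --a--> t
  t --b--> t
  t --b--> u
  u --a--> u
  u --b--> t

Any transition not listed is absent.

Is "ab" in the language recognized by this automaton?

No

Start in {s}.
Read 'a': s→{u}; now {u}.
Read 'b': u→{t}; now {t}.
The final set {t} contains no accepting state.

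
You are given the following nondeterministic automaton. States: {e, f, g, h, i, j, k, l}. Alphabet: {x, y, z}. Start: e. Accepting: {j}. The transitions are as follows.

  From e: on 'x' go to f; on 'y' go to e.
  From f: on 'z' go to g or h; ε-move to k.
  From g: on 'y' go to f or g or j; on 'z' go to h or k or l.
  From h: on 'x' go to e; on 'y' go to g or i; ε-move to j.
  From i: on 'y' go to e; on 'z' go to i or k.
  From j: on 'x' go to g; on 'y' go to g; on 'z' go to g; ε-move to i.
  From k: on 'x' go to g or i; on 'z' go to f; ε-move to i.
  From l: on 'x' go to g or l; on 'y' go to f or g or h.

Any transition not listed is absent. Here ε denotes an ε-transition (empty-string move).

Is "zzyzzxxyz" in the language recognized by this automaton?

No

Start in {e}.
Read 'z': {e} → ∅.
The set is empty and remains empty for the remaining 8 symbols.
The final set ∅ contains no accepting state.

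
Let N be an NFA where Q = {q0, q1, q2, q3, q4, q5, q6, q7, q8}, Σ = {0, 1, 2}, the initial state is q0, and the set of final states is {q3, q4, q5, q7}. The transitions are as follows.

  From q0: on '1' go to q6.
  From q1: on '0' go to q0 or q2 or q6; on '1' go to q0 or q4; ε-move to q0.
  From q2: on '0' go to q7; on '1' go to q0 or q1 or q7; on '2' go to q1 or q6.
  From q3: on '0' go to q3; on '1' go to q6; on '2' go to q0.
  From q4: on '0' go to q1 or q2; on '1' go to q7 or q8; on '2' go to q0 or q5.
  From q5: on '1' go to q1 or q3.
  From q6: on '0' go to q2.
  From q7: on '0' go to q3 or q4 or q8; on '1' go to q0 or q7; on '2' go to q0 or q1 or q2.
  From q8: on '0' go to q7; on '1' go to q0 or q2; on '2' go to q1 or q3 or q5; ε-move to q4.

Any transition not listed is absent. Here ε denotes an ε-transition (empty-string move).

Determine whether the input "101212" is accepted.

Yes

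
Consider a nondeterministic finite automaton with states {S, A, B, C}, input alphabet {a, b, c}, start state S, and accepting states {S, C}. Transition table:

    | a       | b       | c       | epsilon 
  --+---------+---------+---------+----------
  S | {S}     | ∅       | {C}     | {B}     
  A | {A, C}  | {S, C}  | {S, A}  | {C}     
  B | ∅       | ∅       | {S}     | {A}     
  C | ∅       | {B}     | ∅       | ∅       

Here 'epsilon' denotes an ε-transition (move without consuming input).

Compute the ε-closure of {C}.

{C}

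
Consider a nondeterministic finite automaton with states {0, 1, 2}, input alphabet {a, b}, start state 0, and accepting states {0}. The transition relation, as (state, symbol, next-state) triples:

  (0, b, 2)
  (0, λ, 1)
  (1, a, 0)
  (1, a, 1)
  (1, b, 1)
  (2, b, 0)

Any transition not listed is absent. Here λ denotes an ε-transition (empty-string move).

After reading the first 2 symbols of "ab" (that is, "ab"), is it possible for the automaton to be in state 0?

Start: ε-closure({0}) = {0, 1}.
Read 'a': 0→∅, 1→{0, 1}; now {0, 1}.
Read 'b': 0→{2}, 1→{1}; now {1, 2}.
State 0 is not in {1, 2}.

No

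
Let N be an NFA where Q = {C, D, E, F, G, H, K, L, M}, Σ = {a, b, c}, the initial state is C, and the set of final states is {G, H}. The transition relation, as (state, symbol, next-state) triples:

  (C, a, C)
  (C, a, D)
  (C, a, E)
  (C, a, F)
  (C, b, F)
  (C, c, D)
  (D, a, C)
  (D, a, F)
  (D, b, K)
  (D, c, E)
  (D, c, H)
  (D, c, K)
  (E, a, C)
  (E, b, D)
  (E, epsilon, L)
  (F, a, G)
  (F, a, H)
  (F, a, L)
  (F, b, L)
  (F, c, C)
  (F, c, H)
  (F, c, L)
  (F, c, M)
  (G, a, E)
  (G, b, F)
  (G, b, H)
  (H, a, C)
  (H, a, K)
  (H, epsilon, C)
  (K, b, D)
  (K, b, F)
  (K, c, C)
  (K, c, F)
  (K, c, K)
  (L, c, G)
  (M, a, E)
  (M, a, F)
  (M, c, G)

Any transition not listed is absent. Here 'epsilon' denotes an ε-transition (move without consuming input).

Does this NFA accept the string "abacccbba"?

Start in {C}.
Read 'a': {C} → {C, D, E, F, L}.
Read 'b': {C, D, E, F, L} → {D, F, K, L}.
Read 'a': {D, F, K, L} → {C, F, G, H, L}.
Read 'c': {C, F, G, H, L} → {C, D, G, H, L, M}.
Read 'c': {C, D, G, H, L, M} → {C, D, E, G, H, K, L}.
Read 'c': {C, D, E, G, H, K, L} → {C, D, E, F, G, H, K, L}.
Read 'b': {C, D, E, F, G, H, K, L} → {C, D, F, H, K, L}.
Read 'b': {C, D, F, H, K, L} → {D, F, K, L}.
Read 'a': {D, F, K, L} → {C, F, G, H, L}.
The final set {C, F, G, H, L} contains the accepting states G, H.

Yes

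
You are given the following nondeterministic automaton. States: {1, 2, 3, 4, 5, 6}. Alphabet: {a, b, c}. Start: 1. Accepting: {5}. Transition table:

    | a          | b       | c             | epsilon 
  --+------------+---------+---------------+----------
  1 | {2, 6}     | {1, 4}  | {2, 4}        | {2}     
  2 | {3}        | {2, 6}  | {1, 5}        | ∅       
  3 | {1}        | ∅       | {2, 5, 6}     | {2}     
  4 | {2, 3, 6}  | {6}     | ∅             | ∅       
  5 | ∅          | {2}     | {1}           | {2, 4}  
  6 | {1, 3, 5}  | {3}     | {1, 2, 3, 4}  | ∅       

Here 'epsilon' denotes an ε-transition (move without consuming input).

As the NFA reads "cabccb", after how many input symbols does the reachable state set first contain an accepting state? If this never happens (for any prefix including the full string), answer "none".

1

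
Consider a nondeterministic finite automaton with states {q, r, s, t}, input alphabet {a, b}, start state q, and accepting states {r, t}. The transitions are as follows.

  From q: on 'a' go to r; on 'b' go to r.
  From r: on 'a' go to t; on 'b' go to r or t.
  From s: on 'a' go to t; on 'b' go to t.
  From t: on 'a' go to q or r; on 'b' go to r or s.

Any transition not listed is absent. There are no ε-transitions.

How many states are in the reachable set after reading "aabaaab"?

3

Start in {q}.
Read 'a': q→{r}; now {r}.
Read 'a': r→{t}; now {t}.
Read 'b': t→{r, s}; now {r, s}.
Read 'a': r→{t}, s→{t}; now {t}.
Read 'a': t→{q, r}; now {q, r}.
Read 'a': q→{r}, r→{t}; now {r, t}.
Read 'b': r→{r, t}, t→{r, s}; now {r, s, t}.
That set has 3 states.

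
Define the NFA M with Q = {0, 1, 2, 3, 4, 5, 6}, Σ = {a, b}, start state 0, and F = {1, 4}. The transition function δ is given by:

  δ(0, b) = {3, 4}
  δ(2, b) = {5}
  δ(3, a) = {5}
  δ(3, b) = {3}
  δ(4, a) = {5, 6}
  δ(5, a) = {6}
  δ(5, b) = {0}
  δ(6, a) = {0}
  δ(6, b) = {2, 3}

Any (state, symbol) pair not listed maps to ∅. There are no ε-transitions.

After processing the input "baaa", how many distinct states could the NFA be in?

Start in {0}.
Read 'b': {0} → {3, 4}.
Read 'a': {3, 4} → {5, 6}.
Read 'a': {5, 6} → {0, 6}.
Read 'a': {0, 6} → {0}.
That set has 1 state.

1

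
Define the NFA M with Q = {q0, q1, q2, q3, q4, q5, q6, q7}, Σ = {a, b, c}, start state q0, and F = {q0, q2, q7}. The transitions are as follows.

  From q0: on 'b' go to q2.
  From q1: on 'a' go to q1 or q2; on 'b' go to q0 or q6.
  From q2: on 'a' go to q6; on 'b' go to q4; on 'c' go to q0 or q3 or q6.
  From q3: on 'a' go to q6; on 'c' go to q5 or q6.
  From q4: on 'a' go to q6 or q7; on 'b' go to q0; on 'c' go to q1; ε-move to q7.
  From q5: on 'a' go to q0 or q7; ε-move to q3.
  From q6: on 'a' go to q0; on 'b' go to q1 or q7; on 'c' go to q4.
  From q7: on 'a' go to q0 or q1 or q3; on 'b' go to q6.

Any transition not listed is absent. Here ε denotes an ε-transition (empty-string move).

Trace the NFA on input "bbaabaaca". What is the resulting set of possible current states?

Start in {q0}.
Read 'b': q0→{q2}; now {q2}.
Read 'b': q2→{q4}; union {q4}; ε-closure = {q4, q7}.
Read 'a': q4→{q6, q7}, q7→{q0, q1, q3}; now {q0, q1, q3, q6, q7}.
Read 'a': q0→∅, q1→{q1, q2}, q3→{q6}, q6→{q0}, q7→{q0, q1, q3}; now {q0, q1, q2, q3, q6}.
Read 'b': q0→{q2}, q1→{q0, q6}, q2→{q4}, q3→∅, q6→{q1, q7}; now {q0, q1, q2, q4, q6, q7}.
Read 'a': q0→∅, q1→{q1, q2}, q2→{q6}, q4→{q6, q7}, q6→{q0}, q7→{q0, q1, q3}; now {q0, q1, q2, q3, q6, q7}.
Read 'a': q0→∅, q1→{q1, q2}, q2→{q6}, q3→{q6}, q6→{q0}, q7→{q0, q1, q3}; now {q0, q1, q2, q3, q6}.
Read 'c': q0→∅, q1→∅, q2→{q0, q3, q6}, q3→{q5, q6}, q6→{q4}; union {q0, q3, q4, q5, q6}; ε-closure = {q0, q3, q4, q5, q6, q7}.
Read 'a': q0→∅, q3→{q6}, q4→{q6, q7}, q5→{q0, q7}, q6→{q0}, q7→{q0, q1, q3}; now {q0, q1, q3, q6, q7}.

{q0, q1, q3, q6, q7}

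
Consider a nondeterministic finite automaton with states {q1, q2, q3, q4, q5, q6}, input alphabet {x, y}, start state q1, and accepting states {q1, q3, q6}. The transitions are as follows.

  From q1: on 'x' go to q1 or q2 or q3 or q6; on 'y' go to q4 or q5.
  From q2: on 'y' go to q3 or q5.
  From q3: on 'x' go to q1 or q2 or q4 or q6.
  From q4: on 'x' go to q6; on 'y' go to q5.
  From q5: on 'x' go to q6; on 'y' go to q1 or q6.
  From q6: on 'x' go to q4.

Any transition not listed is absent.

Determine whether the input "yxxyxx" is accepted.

Start in {q1}.
Read 'y': q1→{q4, q5}; now {q4, q5}.
Read 'x': q4→{q6}, q5→{q6}; now {q6}.
Read 'x': q6→{q4}; now {q4}.
Read 'y': q4→{q5}; now {q5}.
Read 'x': q5→{q6}; now {q6}.
Read 'x': q6→{q4}; now {q4}.
The final set {q4} contains no accepting state.

No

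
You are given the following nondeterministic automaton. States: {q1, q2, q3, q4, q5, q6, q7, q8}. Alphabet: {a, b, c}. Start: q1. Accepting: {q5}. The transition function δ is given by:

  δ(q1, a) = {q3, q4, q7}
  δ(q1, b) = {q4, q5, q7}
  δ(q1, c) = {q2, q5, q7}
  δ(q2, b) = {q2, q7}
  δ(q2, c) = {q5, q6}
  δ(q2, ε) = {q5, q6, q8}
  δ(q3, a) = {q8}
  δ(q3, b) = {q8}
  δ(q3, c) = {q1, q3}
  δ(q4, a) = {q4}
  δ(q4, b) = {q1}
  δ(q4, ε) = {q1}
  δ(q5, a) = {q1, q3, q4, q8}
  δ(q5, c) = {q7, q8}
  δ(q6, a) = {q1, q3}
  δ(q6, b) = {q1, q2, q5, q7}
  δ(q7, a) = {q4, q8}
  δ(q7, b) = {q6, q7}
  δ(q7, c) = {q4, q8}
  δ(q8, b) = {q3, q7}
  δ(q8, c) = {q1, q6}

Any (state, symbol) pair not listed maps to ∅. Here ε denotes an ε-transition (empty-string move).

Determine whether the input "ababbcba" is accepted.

No

Start in {q1}.
Read 'a': q1→{q3, q4, q7}; union {q3, q4, q7}; ε-closure = {q1, q3, q4, q7}.
Read 'b': q1→{q4, q5, q7}, q3→{q8}, q4→{q1}, q7→{q6, q7}; now {q1, q4, q5, q6, q7, q8}.
Read 'a': q1→{q3, q4, q7}, q4→{q4}, q5→{q1, q3, q4, q8}, q6→{q1, q3}, q7→{q4, q8}, q8→∅; now {q1, q3, q4, q7, q8}.
Read 'b': q1→{q4, q5, q7}, q3→{q8}, q4→{q1}, q7→{q6, q7}, q8→{q3, q7}; now {q1, q3, q4, q5, q6, q7, q8}.
Read 'b': q1→{q4, q5, q7}, q3→{q8}, q4→{q1}, q5→∅, q6→{q1, q2, q5, q7}, q7→{q6, q7}, q8→{q3, q7}; now {q1, q2, q3, q4, q5, q6, q7, q8}.
Read 'c': q1→{q2, q5, q7}, q2→{q5, q6}, q3→{q1, q3}, q4→∅, q5→{q7, q8}, q6→∅, q7→{q4, q8}, q8→{q1, q6}; now {q1, q2, q3, q4, q5, q6, q7, q8}.
Read 'b': q1→{q4, q5, q7}, q2→{q2, q7}, q3→{q8}, q4→{q1}, q5→∅, q6→{q1, q2, q5, q7}, q7→{q6, q7}, q8→{q3, q7}; now {q1, q2, q3, q4, q5, q6, q7, q8}.
Read 'a': q1→{q3, q4, q7}, q2→∅, q3→{q8}, q4→{q4}, q5→{q1, q3, q4, q8}, q6→{q1, q3}, q7→{q4, q8}, q8→∅; now {q1, q3, q4, q7, q8}.
The final set {q1, q3, q4, q7, q8} contains no accepting state.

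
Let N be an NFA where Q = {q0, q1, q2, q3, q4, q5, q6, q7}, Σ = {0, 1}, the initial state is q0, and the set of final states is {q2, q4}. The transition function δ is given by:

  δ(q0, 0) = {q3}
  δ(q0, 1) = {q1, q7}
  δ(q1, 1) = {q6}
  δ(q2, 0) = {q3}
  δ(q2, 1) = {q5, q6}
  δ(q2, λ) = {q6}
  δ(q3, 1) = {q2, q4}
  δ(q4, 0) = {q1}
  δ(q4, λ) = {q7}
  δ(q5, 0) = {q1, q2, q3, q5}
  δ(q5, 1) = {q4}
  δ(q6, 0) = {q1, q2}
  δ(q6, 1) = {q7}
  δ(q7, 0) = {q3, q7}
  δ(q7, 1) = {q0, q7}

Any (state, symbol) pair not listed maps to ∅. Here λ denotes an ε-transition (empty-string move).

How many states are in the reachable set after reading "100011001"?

6

Start in {q0}.
Read '1': q0→{q1, q7}; now {q1, q7}.
Read '0': q1→∅, q7→{q3, q7}; now {q3, q7}.
Read '0': q3→∅, q7→{q3, q7}; now {q3, q7}.
Read '0': q3→∅, q7→{q3, q7}; now {q3, q7}.
Read '1': q3→{q2, q4}, q7→{q0, q7}; union {q0, q2, q4, q7}; ε-closure = {q0, q2, q4, q6, q7}.
Read '1': q0→{q1, q7}, q2→{q5, q6}, q4→∅, q6→{q7}, q7→{q0, q7}; now {q0, q1, q5, q6, q7}.
Read '0': q0→{q3}, q1→∅, q5→{q1, q2, q3, q5}, q6→{q1, q2}, q7→{q3, q7}; union {q1, q2, q3, q5, q7}; ε-closure = {q1, q2, q3, q5, q6, q7}.
Read '0': q1→∅, q2→{q3}, q3→∅, q5→{q1, q2, q3, q5}, q6→{q1, q2}, q7→{q3, q7}; union {q1, q2, q3, q5, q7}; ε-closure = {q1, q2, q3, q5, q6, q7}.
Read '1': q1→{q6}, q2→{q5, q6}, q3→{q2, q4}, q5→{q4}, q6→{q7}, q7→{q0, q7}; now {q0, q2, q4, q5, q6, q7}.
That set has 6 states.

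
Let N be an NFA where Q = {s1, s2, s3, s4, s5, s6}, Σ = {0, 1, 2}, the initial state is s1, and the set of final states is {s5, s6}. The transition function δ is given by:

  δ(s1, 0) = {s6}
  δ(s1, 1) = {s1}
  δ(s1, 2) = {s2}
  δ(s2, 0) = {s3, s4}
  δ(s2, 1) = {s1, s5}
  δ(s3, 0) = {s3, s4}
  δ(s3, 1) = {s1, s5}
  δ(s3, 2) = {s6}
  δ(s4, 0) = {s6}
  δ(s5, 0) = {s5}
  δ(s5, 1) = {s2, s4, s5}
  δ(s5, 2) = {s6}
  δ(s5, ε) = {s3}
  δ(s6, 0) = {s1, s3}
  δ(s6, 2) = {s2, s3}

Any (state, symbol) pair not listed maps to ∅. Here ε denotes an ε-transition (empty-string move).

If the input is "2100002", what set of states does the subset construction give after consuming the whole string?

{s2, s3, s6}

Start in {s1}.
Read '2': {s1} → {s2}.
Read '1': {s2} → {s1, s3, s5}.
Read '0': {s1, s3, s5} → {s3, s4, s5, s6}.
Read '0': {s3, s4, s5, s6} → {s1, s3, s4, s5, s6}.
Read '0': {s1, s3, s4, s5, s6} → {s1, s3, s4, s5, s6}.
Read '0': {s1, s3, s4, s5, s6} → {s1, s3, s4, s5, s6}.
Read '2': {s1, s3, s4, s5, s6} → {s2, s3, s6}.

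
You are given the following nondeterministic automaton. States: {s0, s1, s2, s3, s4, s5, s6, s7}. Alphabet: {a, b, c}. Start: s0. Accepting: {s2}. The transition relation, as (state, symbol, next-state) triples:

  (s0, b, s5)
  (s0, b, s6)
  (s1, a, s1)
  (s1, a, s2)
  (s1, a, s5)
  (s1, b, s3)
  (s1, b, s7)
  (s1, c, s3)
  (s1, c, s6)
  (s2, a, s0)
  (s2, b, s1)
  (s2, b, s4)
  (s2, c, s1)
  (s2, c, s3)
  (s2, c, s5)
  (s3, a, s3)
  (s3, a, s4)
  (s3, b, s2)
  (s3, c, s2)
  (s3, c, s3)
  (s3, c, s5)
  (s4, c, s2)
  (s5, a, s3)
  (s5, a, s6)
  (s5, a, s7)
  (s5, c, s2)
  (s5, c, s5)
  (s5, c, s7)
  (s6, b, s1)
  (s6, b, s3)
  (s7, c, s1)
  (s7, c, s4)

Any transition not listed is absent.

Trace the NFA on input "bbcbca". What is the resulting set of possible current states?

Start in {s0}.
Read 'b': s0→{s5, s6}; now {s5, s6}.
Read 'b': s5→∅, s6→{s1, s3}; now {s1, s3}.
Read 'c': s1→{s3, s6}, s3→{s2, s3, s5}; now {s2, s3, s5, s6}.
Read 'b': s2→{s1, s4}, s3→{s2}, s5→∅, s6→{s1, s3}; now {s1, s2, s3, s4}.
Read 'c': s1→{s3, s6}, s2→{s1, s3, s5}, s3→{s2, s3, s5}, s4→{s2}; now {s1, s2, s3, s5, s6}.
Read 'a': s1→{s1, s2, s5}, s2→{s0}, s3→{s3, s4}, s5→{s3, s6, s7}, s6→∅; now {s0, s1, s2, s3, s4, s5, s6, s7}.

{s0, s1, s2, s3, s4, s5, s6, s7}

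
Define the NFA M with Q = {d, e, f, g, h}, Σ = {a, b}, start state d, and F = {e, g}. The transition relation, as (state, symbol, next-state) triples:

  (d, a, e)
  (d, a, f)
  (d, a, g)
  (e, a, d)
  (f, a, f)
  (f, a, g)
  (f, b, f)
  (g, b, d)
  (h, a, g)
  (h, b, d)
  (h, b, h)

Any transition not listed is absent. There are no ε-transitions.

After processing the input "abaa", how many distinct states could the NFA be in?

Start in {d}.
Read 'a': {d} → {e, f, g}.
Read 'b': {e, f, g} → {d, f}.
Read 'a': {d, f} → {e, f, g}.
Read 'a': {e, f, g} → {d, f, g}.
That set has 3 states.

3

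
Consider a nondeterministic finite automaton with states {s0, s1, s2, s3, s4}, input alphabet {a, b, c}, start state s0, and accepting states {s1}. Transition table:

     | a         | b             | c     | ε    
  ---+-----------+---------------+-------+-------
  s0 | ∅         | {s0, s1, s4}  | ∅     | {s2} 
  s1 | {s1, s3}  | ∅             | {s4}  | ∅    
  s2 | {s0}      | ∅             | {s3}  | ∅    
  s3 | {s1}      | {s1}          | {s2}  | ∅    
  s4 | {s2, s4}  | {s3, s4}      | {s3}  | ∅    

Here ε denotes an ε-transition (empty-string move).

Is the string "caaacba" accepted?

Yes

Start: ε-closure({s0}) = {s0, s2}.
Read 'c': s0→∅, s2→{s3}; now {s3}.
Read 'a': s3→{s1}; now {s1}.
Read 'a': s1→{s1, s3}; now {s1, s3}.
Read 'a': s1→{s1, s3}, s3→{s1}; now {s1, s3}.
Read 'c': s1→{s4}, s3→{s2}; now {s2, s4}.
Read 'b': s2→∅, s4→{s3, s4}; now {s3, s4}.
Read 'a': s3→{s1}, s4→{s2, s4}; now {s1, s2, s4}.
The final set {s1, s2, s4} contains the accepting state s1.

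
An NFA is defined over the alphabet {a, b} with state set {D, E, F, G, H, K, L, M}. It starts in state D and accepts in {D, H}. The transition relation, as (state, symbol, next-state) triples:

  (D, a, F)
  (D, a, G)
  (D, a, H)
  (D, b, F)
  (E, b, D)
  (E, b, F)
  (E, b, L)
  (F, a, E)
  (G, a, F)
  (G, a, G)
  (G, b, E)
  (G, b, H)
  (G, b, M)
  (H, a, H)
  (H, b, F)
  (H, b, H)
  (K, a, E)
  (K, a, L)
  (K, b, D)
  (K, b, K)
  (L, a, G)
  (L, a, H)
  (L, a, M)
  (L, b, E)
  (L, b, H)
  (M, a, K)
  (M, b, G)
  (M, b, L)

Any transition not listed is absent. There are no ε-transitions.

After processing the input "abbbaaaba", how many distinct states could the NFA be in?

6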